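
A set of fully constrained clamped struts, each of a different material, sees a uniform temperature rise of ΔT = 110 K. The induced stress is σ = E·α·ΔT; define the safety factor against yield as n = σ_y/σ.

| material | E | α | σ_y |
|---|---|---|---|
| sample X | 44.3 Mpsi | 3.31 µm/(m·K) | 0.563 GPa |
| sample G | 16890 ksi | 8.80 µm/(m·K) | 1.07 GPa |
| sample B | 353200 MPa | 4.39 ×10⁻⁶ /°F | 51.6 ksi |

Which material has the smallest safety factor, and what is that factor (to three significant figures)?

sample B, n = 1.16

In consistent units (E in GPa, α in ×10⁻⁶/K, σ_y in MPa):
  sample X: E = 305.4, α = 3.31, σ_y = 563.0 → σ = 111 MPa, n = 5.06
  sample G: E = 116.5, α = 8.80, σ_y = 1070 → σ = 113 MPa, n = 9.49
  sample B: E = 353.2, α = 7.90, σ_y = 355.8 → σ = 307 MPa, n = 1.16
The minimum is sample B at n = 1.16.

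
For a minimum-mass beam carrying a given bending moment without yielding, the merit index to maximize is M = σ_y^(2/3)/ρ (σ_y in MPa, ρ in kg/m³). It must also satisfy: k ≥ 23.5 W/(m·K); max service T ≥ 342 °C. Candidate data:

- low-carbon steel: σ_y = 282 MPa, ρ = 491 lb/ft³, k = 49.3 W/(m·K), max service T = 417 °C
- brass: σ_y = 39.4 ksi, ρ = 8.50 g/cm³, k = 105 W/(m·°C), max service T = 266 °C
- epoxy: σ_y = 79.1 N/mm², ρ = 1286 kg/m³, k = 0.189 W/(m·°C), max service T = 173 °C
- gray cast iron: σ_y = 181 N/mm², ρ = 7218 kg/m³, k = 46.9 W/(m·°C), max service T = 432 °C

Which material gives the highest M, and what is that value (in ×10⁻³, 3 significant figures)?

low-carbon steel, M = 5.47×10⁻³

Screen on constraints: k ≥ 23.5 W/(m·K); max service T ≥ 342 °C. Survivors: low-carbon steel, gray cast iron.
In SI units:
  low-carbon steel: σ_y = 282.0 MPa, ρ = 7865 kg/m³
  gray cast iron: σ_y = 181.0 MPa, ρ = 7218 kg/m³
  low-carbon steel: M = 5.47×10⁻³
  gray cast iron: M = 4.43×10⁻³
Highest index: low-carbon steel.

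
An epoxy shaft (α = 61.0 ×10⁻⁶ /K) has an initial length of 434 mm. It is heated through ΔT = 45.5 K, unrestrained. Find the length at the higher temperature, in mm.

ΔL = α·L₀·ΔT = 61.0×10⁻⁶ × 434 mm × 45.50 K = 1.20 mm.
L = L₀ + ΔL = 434 + 1.20 = 435.20 mm.

435.20 mm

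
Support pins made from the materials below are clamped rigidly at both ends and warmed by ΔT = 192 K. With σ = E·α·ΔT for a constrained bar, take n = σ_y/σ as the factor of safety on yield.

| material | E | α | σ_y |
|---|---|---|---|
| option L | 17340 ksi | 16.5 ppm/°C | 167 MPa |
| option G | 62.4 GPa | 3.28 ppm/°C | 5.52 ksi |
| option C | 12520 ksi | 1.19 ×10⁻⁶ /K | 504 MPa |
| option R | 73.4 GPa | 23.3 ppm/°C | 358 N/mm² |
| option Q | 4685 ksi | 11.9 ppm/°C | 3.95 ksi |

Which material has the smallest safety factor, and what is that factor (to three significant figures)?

In consistent units (E in GPa, α in ×10⁻⁶/K, σ_y in MPa):
  option L: E = 119.6, α = 16.5, σ_y = 167.0 → σ = 379 MPa, n = 0.441
  option G: E = 62.40, α = 3.28, σ_y = 38.06 → σ = 39.3 MPa, n = 0.968
  option C: E = 86.32, α = 1.19, σ_y = 504.0 → σ = 19.7 MPa, n = 25.6
  option R: E = 73.40, α = 23.3, σ_y = 358.0 → σ = 328 MPa, n = 1.09
  option Q: E = 32.30, α = 11.9, σ_y = 27.23 → σ = 73.8 MPa, n = 0.369
The minimum is option Q at n = 0.369.

option Q, n = 0.369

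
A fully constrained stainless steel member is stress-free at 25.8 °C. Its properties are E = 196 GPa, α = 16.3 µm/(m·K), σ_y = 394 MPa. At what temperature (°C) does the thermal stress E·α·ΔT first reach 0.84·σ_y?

129 °C

E·α·ΔT = 331.0 MPa ⇒ ΔT = 331.0 / (196.0×10³ × 16.3×10⁻⁶) = 103.6 K.
T = 25.8 + 103.6 = 129.4 °C.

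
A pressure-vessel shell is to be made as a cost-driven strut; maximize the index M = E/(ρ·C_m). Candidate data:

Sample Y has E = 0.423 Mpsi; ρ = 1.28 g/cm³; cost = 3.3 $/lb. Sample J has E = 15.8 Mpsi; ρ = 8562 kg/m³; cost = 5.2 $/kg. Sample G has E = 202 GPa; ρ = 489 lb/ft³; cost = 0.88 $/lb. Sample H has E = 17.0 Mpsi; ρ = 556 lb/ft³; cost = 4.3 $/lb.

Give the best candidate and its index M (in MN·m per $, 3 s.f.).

sample G, M = 13.3 MN·m per $

In SI units:
  sample Y: E = 2.916 GPa, ρ = 1280 kg/m³, cost = 7.275 $/kg
  sample J: E = 108.9 GPa, ρ = 8562 kg/m³, cost = 5.200 $/kg
  sample G: E = 202.0 GPa, ρ = 7833 kg/m³, cost = 1.940 $/kg
  sample H: E = 117.2 GPa, ρ = 8906 kg/m³, cost = 9.480 $/kg
  sample G: M = 13.3 MN·m per $
  sample J: M = 2.45 MN·m per $
  sample H: M = 1.39 MN·m per $
  sample Y: M = 0.313 MN·m per $
The maximum is for sample G.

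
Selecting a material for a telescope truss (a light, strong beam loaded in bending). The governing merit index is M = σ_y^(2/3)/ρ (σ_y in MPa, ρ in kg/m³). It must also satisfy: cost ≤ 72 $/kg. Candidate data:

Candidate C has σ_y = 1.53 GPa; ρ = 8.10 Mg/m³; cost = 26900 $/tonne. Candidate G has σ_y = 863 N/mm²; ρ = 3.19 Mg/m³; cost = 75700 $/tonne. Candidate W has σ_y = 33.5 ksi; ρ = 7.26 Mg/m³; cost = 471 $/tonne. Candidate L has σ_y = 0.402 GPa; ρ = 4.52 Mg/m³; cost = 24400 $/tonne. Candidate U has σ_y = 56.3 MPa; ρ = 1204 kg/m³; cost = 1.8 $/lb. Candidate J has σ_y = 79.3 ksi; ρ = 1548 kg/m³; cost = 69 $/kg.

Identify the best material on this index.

Screen on constraints: cost ≤ 72 $/kg. Survivors: candidate C, candidate W, candidate L, candidate U, candidate J.
Convert each candidate to consistent units, then evaluate M:
  candidate C: σ_y = 1530 MPa, ρ = 8100 kg/m³
  candidate W: σ_y = 231.0 MPa, ρ = 7260 kg/m³
  candidate L: σ_y = 402.0 MPa, ρ = 4520 kg/m³
  candidate U: σ_y = 56.30 MPa, ρ = 1204 kg/m³
  candidate J: σ_y = 546.8 MPa, ρ = 1548 kg/m³
  candidate J: M = 43.2×10⁻³
  candidate C: M = 16.4×10⁻³
  candidate U: M = 12.2×10⁻³
  candidate L: M = 12.1×10⁻³
  candidate W: M = 5.19×10⁻³
Candidate J has the largest M.

candidate J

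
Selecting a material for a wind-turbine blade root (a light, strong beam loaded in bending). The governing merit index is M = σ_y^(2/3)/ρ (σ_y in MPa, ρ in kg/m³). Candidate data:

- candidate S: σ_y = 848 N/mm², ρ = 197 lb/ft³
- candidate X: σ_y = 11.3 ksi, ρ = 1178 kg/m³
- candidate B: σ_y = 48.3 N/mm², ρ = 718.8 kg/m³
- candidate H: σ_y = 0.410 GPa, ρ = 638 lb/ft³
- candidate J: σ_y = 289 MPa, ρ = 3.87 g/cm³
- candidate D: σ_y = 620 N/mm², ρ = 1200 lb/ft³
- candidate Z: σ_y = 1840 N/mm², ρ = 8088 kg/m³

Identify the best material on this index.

Convert each candidate to consistent units, then evaluate M:
  candidate S: σ_y = 848.0 MPa, ρ = 3156 kg/m³
  candidate X: σ_y = 77.91 MPa, ρ = 1178 kg/m³
  candidate B: σ_y = 48.30 MPa, ρ = 718.8 kg/m³
  candidate H: σ_y = 410.0 MPa, ρ = 10220 kg/m³
  candidate J: σ_y = 289.0 MPa, ρ = 3870 kg/m³
  candidate D: σ_y = 620.0 MPa, ρ = 19220 kg/m³
  candidate Z: σ_y = 1840 MPa, ρ = 8088 kg/m³
  candidate S: M = 28.4×10⁻³
  candidate Z: M = 18.6×10⁻³
  candidate B: M = 18.5×10⁻³
  candidate X: M = 15.5×10⁻³
  candidate J: M = 11.3×10⁻³
  candidate H: M = 5.40×10⁻³
  candidate D: M = 3.78×10⁻³
The maximum is for candidate S.

candidate S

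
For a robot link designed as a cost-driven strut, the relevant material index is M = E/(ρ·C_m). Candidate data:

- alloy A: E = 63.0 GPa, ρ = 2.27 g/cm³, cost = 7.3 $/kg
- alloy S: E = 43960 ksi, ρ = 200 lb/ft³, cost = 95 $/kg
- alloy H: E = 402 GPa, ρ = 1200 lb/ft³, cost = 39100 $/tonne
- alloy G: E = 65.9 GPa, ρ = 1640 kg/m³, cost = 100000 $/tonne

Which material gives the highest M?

alloy A

After converting to SI:
  alloy A: E = 63.00 GPa, ρ = 2270 kg/m³, cost = 7.300 $/kg
  alloy S: E = 303.1 GPa, ρ = 3204 kg/m³, cost = 95.00 $/kg
  alloy H: E = 402.0 GPa, ρ = 19220 kg/m³, cost = 39.10 $/kg
  alloy G: E = 65.90 GPa, ρ = 1640 kg/m³, cost = 100.0 $/kg
  alloy A: M = 3.80 MN·m per $
  alloy S: M = 0.996 MN·m per $
  alloy H: M = 0.535 MN·m per $
  alloy G: M = 0.402 MN·m per $
The maximum is for alloy A.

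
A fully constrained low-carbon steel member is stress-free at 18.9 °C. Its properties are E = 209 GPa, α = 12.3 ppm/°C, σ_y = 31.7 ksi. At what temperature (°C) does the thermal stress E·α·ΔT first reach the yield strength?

104 °C

σ_y = 31.7 ksi = 218.6 MPa.
E·α·ΔT = 218.6 MPa ⇒ ΔT = 218.6 / (209.0×10³ × 12.3×10⁻⁶) = 85.02 K.
T = 18.9 + 85.02 = 103.9 °C.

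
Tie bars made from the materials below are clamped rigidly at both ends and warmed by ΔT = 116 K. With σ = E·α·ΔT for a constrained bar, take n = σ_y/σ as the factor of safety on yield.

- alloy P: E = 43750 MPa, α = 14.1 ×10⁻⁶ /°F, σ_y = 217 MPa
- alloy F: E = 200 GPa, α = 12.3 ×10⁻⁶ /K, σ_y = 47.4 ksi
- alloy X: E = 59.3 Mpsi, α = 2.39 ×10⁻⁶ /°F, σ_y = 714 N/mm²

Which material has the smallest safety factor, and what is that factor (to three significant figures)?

alloy F, n = 1.15

In consistent units (E in GPa, α in ×10⁻⁶/K, σ_y in MPa):
  alloy P: E = 43.75, α = 25.4, σ_y = 217.0 → σ = 129 MPa, n = 1.68
  alloy F: E = 200.0, α = 12.3, σ_y = 326.8 → σ = 285 MPa, n = 1.15
  alloy X: E = 408.9, α = 4.30, σ_y = 714.0 → σ = 204 MPa, n = 3.50
The minimum is alloy F at n = 1.15.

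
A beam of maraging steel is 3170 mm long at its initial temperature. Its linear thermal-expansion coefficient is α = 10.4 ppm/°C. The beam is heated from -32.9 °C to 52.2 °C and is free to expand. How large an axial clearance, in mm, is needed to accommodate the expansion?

ΔT = 52.2 − (-32.9) = 85.10 K.
ΔL = α·L₀·ΔT = 10.4×10⁻⁶ × 3170 mm × 85.10 K = 2.81 mm.

2.81 mm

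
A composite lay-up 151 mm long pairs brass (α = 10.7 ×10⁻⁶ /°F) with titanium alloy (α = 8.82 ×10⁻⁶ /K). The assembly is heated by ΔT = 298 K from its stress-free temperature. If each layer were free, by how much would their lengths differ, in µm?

470 µm

brass: α = 10.7×10⁻⁶/°F × 9/5 = 19.3×10⁻⁶/K.
Δα = |19.3 − 8.82|×10⁻⁶/K = 10.4×10⁻⁶/K.
ΔL_mismatch = Δα·L·ΔT = 10.4×10⁻⁶ × 151.0 mm × 298.0 K = 470 µm.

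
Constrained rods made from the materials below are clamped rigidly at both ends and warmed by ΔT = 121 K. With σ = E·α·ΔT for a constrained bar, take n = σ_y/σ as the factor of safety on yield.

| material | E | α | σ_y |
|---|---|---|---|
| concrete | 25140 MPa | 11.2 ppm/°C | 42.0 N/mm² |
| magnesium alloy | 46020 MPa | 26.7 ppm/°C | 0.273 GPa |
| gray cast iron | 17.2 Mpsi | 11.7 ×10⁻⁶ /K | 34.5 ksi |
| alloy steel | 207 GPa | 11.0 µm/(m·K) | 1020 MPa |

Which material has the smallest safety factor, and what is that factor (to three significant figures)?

In consistent units (E in GPa, α in ×10⁻⁶/K, σ_y in MPa):
  concrete: E = 25.14, α = 11.2, σ_y = 42.00 → σ = 34.1 MPa, n = 1.23
  magnesium alloy: E = 46.02, α = 26.7, σ_y = 273.0 → σ = 149 MPa, n = 1.84
  gray cast iron: E = 118.6, α = 11.7, σ_y = 237.9 → σ = 168 MPa, n = 1.42
  alloy steel: E = 207.0, α = 11.0, σ_y = 1020 → σ = 276 MPa, n = 3.70
The minimum is concrete at n = 1.23.

concrete, n = 1.23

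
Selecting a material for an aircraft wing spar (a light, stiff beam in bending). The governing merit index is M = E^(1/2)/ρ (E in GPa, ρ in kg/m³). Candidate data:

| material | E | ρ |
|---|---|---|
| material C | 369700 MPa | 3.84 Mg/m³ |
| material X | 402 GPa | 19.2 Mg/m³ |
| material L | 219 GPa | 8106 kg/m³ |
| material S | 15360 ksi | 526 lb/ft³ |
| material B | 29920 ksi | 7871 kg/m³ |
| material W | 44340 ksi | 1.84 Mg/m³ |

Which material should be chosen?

After converting to SI:
  material C: E = 369.7 GPa, ρ = 3840 kg/m³
  material X: E = 402.0 GPa, ρ = 19200 kg/m³
  material L: E = 219.0 GPa, ρ = 8106 kg/m³
  material S: E = 105.9 GPa, ρ = 8426 kg/m³
  material B: E = 206.3 GPa, ρ = 7871 kg/m³
  material W: E = 305.7 GPa, ρ = 1840 kg/m³
  material W: M = 9.50×10⁻³
  material C: M = 5.01×10⁻³
  material L: M = 1.83×10⁻³
  material B: M = 1.82×10⁻³
  material S: M = 1.22×10⁻³
  material X: M = 1.04×10⁻³
The maximum is for material W.

material W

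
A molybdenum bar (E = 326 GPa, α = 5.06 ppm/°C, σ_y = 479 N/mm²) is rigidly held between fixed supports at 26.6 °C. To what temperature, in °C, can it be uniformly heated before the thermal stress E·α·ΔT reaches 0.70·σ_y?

σ_y = 479 N/mm² = 479.0 MPa.
E·α·ΔT = 335.3 MPa ⇒ ΔT = 335.3 / (326.0×10³ × 5.06×10⁻⁶) = 203.3 K.
T = 26.6 + 203.3 = 229.9 °C.

230 °C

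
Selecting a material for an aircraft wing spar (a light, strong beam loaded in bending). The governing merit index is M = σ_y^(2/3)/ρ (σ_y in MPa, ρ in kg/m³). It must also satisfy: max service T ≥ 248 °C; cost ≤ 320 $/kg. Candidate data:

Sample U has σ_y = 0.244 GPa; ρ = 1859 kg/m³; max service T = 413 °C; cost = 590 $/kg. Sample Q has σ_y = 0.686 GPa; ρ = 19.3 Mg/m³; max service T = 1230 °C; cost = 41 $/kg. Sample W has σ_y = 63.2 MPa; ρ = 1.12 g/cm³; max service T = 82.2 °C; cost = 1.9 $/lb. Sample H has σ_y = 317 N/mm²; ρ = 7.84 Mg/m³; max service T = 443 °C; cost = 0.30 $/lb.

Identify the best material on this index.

Screen on constraints: max service T ≥ 248 °C; cost ≤ 320 $/kg. Survivors: sample Q, sample H.
In SI units:
  sample Q: σ_y = 686.0 MPa, ρ = 19300 kg/m³
  sample H: σ_y = 317.0 MPa, ρ = 7840 kg/m³
  sample H: M = 5.93×10⁻³
  sample Q: M = 4.03×10⁻³
Highest index: sample H.

sample H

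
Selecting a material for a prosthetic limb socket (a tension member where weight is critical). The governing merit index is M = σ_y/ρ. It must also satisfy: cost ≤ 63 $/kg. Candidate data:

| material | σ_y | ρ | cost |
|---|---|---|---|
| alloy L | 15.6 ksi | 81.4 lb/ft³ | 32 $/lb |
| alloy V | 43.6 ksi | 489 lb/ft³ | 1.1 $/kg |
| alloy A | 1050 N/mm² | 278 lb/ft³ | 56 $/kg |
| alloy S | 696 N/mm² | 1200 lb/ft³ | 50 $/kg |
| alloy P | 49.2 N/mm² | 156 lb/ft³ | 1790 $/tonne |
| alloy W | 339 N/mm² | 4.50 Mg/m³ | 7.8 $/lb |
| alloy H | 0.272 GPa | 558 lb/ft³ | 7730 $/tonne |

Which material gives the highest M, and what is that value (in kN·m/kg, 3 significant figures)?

Screen on constraints: cost ≤ 63 $/kg. Survivors: alloy V, alloy A, alloy S, alloy P, alloy W, alloy H.
Convert each candidate to consistent units, then evaluate M:
  alloy V: σ_y = 300.6 MPa, ρ = 7833 kg/m³
  alloy A: σ_y = 1050 MPa, ρ = 4453 kg/m³
  alloy S: σ_y = 696.0 MPa, ρ = 19220 kg/m³
  alloy P: σ_y = 49.20 MPa, ρ = 2499 kg/m³
  alloy W: σ_y = 339.0 MPa, ρ = 4500 kg/m³
  alloy H: σ_y = 272.0 MPa, ρ = 8938 kg/m³
  alloy A: M = 236 kN·m/kg
  alloy W: M = 75.3 kN·m/kg
  alloy V: M = 38.4 kN·m/kg
  alloy S: M = 36.2 kN·m/kg
  alloy H: M = 30.4 kN·m/kg
  alloy P: M = 19.7 kN·m/kg
The maximum is for alloy A.

alloy A, M = 236 kN·m/kg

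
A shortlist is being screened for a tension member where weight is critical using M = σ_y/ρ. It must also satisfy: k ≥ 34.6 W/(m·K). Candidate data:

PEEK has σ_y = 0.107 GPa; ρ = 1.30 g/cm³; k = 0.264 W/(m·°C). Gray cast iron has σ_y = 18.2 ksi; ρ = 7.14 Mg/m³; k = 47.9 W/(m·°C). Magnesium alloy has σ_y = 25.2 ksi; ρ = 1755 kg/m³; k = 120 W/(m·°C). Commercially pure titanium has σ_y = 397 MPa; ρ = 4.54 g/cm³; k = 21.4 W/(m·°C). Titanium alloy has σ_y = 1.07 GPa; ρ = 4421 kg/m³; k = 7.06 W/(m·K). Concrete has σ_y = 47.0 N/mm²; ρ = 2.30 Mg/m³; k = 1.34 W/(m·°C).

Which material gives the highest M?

magnesium alloy

Screen on constraints: k ≥ 34.6 W/(m·K). Survivors: gray cast iron, magnesium alloy.
After converting to SI:
  gray cast iron: σ_y = 125.5 MPa, ρ = 7140 kg/m³
  magnesium alloy: σ_y = 173.7 MPa, ρ = 1755 kg/m³
  magnesium alloy: M = 99.0 kN·m/kg
  gray cast iron: M = 17.6 kN·m/kg
Magnesium alloy has the largest M.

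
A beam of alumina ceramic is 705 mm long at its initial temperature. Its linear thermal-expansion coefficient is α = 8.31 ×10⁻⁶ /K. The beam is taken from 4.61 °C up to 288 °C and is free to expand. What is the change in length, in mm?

ΔT = 288 − 4.61 = 283.4 K.
ΔL = α·L₀·ΔT = 8.31×10⁻⁶ × 705 mm × 283.4 K = 1.66 mm.

1.66 mm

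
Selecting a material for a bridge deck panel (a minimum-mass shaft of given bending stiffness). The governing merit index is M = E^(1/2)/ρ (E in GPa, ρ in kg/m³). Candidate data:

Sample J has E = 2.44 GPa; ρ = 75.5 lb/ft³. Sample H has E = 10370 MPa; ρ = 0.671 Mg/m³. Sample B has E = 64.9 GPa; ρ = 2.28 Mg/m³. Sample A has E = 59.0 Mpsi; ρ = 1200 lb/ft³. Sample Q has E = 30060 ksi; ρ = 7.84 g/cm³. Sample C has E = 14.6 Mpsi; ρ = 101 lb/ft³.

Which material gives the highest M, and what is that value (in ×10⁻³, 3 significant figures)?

sample C, M = 6.20×10⁻³

After converting to SI:
  sample J: E = 2.440 GPa, ρ = 1209 kg/m³
  sample H: E = 10.37 GPa, ρ = 671.0 kg/m³
  sample B: E = 64.90 GPa, ρ = 2280 kg/m³
  sample A: E = 406.8 GPa, ρ = 19220 kg/m³
  sample Q: E = 207.3 GPa, ρ = 7840 kg/m³
  sample C: E = 100.7 GPa, ρ = 1618 kg/m³
  sample C: M = 6.20×10⁻³
  sample H: M = 4.80×10⁻³
  sample B: M = 3.53×10⁻³
  sample Q: M = 1.84×10⁻³
  sample J: M = 1.29×10⁻³
  sample A: M = 1.05×10⁻³
The maximum is for sample C.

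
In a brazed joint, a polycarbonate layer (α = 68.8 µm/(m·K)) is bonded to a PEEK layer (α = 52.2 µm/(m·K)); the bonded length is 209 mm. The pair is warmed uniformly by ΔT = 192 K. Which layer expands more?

α(polycarbonate) = 68.8×10⁻⁶/K vs α(PEEK) = 52.2×10⁻⁶/K.
Higher α expands more for the same ΔT: polycarbonate.

polycarbonate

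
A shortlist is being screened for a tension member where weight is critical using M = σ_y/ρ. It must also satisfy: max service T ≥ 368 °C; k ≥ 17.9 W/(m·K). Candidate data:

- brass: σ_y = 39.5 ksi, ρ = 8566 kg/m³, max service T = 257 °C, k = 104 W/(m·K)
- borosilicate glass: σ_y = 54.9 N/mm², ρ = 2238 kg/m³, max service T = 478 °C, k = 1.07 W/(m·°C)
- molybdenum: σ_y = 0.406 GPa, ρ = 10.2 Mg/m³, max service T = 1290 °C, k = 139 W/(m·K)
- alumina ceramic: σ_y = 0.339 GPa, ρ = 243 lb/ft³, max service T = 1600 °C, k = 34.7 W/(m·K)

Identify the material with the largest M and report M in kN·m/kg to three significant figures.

alumina ceramic, M = 87.1 kN·m/kg

Screen on constraints: max service T ≥ 368 °C; k ≥ 17.9 W/(m·K). Survivors: molybdenum, alumina ceramic.
In SI units:
  molybdenum: σ_y = 406.0 MPa, ρ = 10200 kg/m³
  alumina ceramic: σ_y = 339.0 MPa, ρ = 3892 kg/m³
  alumina ceramic: M = 87.1 kN·m/kg
  molybdenum: M = 39.8 kN·m/kg
Alumina ceramic has the largest M.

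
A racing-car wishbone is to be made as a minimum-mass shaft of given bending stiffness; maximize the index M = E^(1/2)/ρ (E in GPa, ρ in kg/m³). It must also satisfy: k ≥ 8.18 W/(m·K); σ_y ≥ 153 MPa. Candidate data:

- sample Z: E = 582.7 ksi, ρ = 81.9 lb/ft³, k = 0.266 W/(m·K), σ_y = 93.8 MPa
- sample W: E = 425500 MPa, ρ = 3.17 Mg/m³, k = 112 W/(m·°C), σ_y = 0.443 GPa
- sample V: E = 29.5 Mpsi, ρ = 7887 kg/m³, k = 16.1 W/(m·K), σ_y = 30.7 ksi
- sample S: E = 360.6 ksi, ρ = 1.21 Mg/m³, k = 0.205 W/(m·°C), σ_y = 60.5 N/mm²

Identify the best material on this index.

sample W

Screen on constraints: k ≥ 8.18 W/(m·K); σ_y ≥ 153 MPa. Survivors: sample W, sample V.
Putting every candidate on a common basis:
  sample W: E = 425.5 GPa, ρ = 3170 kg/m³
  sample V: E = 203.4 GPa, ρ = 7887 kg/m³
  sample W: M = 6.51×10⁻³
  sample V: M = 1.81×10⁻³
Sample W has the largest M.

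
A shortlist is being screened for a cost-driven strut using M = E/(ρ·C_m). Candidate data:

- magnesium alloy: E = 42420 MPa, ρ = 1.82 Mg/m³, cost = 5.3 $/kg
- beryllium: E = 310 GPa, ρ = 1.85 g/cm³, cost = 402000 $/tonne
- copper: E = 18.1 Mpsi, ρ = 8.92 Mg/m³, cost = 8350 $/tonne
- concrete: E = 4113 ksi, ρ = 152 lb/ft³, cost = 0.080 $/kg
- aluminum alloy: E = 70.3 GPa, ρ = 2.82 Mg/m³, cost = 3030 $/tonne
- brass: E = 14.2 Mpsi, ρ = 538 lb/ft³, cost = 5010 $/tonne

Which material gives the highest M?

concrete

Putting every candidate on a common basis:
  magnesium alloy: E = 42.42 GPa, ρ = 1820 kg/m³, cost = 5.300 $/kg
  beryllium: E = 310.0 GPa, ρ = 1850 kg/m³, cost = 402.0 $/kg
  copper: E = 124.8 GPa, ρ = 8920 kg/m³, cost = 8.350 $/kg
  concrete: E = 28.36 GPa, ρ = 2435 kg/m³, cost = 0.08000 $/kg
  aluminum alloy: E = 70.30 GPa, ρ = 2820 kg/m³, cost = 3.030 $/kg
  brass: E = 97.91 GPa, ρ = 8618 kg/m³, cost = 5.010 $/kg
  concrete: M = 146 MN·m per $
  aluminum alloy: M = 8.23 MN·m per $
  magnesium alloy: M = 4.40 MN·m per $
  brass: M = 2.27 MN·m per $
  copper: M = 1.68 MN·m per $
  beryllium: M = 0.417 MN·m per $
Concrete has the largest M.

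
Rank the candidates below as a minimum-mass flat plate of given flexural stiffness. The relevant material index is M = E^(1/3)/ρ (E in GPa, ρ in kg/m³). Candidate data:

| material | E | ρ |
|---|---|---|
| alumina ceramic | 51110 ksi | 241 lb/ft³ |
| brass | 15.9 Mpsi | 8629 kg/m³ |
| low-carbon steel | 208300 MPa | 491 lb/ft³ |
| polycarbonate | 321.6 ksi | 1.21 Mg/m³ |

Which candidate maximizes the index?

alumina ceramic

After converting to SI:
  alumina ceramic: E = 352.4 GPa, ρ = 3860 kg/m³
  brass: E = 109.6 GPa, ρ = 8629 kg/m³
  low-carbon steel: E = 208.3 GPa, ρ = 7865 kg/m³
  polycarbonate: E = 2.217 GPa, ρ = 1210 kg/m³
  alumina ceramic: M = 1.83×10⁻³
  polycarbonate: M = 1.08×10⁻³
  low-carbon steel: M = 0.754×10⁻³
  brass: M = 0.555×10⁻³
Alumina ceramic ranks first.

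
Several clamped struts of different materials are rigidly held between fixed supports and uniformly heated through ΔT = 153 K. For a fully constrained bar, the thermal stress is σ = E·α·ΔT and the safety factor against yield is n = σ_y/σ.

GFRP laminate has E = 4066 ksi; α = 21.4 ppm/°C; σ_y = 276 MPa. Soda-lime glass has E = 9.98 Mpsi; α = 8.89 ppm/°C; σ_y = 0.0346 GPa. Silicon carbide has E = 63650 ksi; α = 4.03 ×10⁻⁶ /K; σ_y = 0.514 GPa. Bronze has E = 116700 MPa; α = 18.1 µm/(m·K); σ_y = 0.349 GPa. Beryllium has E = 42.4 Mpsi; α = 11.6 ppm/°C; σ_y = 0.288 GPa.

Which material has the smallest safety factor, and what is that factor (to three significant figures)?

Converting E to GPa, α to ×10⁻⁶/K, σ_y to MPa, then σ and n for each:
  GFRP laminate: E = 28.03, α = 21.4, σ_y = 276.0 → σ = 91.8 MPa, n = 3.01
  soda-lime glass: E = 68.81, α = 8.89, σ_y = 34.60 → σ = 93.6 MPa, n = 0.370
  silicon carbide: E = 438.9, α = 4.03, σ_y = 514.0 → σ = 271 MPa, n = 1.90
  bronze: E = 116.7, α = 18.1, σ_y = 349.0 → σ = 323 MPa, n = 1.08
  beryllium: E = 292.3, α = 11.6, σ_y = 288.0 → σ = 519 MPa, n = 0.555
Smallest n: soda-lime glass with n = 0.370.

soda-lime glass, n = 0.370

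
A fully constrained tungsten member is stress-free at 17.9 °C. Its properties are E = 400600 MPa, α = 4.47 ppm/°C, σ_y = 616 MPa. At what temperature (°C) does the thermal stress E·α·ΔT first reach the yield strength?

362 °C

E = 400600 MPa = 400.6 GPa.
E·α·ΔT = 616.0 MPa ⇒ ΔT = 616.0 / (400.6×10³ × 4.47×10⁻⁶) = 344.0 K.
T = 17.9 + 344.0 = 361.9 °C.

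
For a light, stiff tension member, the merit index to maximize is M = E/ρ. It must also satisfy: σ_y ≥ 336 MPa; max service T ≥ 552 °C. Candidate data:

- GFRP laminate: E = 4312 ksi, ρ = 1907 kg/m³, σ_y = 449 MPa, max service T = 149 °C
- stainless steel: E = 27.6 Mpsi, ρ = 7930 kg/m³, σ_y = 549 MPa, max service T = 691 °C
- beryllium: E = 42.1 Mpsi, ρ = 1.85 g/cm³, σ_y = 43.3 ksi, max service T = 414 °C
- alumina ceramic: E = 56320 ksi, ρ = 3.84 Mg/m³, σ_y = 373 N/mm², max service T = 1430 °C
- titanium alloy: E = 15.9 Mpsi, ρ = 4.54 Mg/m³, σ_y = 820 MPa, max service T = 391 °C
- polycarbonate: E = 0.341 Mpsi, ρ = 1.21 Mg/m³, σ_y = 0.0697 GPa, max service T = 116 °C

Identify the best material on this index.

alumina ceramic

Screen on constraints: σ_y ≥ 336 MPa; max service T ≥ 552 °C. Survivors: stainless steel, alumina ceramic.
Normalizing units and computing the index:
  stainless steel: E = 190.3 GPa, ρ = 7930 kg/m³
  alumina ceramic: E = 388.3 GPa, ρ = 3840 kg/m³
  alumina ceramic: M = 101 MN·m/kg
  stainless steel: M = 24.0 MN·m/kg
Alumina ceramic ranks first.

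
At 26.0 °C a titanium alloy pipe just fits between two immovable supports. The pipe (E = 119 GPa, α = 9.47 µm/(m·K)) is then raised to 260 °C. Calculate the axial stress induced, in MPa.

264 MPa

ΔT = 234.0 K. Constrained thermal stress σ = E·α·ΔT = 119.0×10³ MPa × 9.47×10⁻⁶ × 234.0 = 264 MPa (compressive).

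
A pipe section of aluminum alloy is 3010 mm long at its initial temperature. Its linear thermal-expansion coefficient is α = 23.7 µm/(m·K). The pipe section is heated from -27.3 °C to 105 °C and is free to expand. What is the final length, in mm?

3019.4 mm

ΔT = 105 − (-27.3) = 132.3 K.
ΔL = α·L₀·ΔT = 23.7×10⁻⁶ × 3010 mm × 132.3 K = 9.44 mm.
L = L₀ + ΔL = 3010 + 9.44 = 3019.4 mm.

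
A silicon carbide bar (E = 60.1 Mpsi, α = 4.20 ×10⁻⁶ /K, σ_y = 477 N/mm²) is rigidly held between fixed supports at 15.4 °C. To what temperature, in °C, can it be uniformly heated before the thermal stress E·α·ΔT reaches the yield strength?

289 °C

E = 60.1 Mpsi = 414.4 GPa.
σ_y = 477 N/mm² = 477.0 MPa.
E·α·ΔT = 477.0 MPa ⇒ ΔT = 477.0 / (414.4×10³ × 4.20×10⁻⁶) = 274.1 K.
T = 15.4 + 274.1 = 289.5 °C.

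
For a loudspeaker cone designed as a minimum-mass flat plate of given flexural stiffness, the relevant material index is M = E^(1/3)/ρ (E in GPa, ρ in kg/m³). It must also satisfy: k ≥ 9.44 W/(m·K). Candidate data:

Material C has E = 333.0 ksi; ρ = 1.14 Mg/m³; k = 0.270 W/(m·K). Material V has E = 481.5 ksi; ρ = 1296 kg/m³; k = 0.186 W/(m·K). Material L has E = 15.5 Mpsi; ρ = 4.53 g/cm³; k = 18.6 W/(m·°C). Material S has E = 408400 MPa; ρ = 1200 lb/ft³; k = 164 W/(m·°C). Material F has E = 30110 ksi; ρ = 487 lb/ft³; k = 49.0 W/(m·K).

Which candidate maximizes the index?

material L

Screen on constraints: k ≥ 9.44 W/(m·K). Survivors: material L, material S, material F.
Putting every candidate on a common basis:
  material L: E = 106.9 GPa, ρ = 4530 kg/m³
  material S: E = 408.4 GPa, ρ = 19220 kg/m³
  material F: E = 207.6 GPa, ρ = 7801 kg/m³
  material L: M = 1.05×10⁻³
  material F: M = 0.759×10⁻³
  material S: M = 0.386×10⁻³
Material L has the largest M.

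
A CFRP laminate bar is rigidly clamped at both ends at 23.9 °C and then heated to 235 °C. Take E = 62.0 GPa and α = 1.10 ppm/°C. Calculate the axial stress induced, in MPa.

ΔT = 211.1 K. Constrained thermal stress σ = E·α·ΔT = 62.00×10³ MPa × 1.10×10⁻⁶ × 211.1 = 14.4 MPa (compressive).

14.4 MPa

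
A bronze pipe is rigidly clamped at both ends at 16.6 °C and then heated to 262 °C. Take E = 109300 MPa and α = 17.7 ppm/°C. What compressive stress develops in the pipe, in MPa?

475 MPa

E = 109300 MPa = 109.3 GPa.
ΔT = 245.4 K. Constrained thermal stress σ = E·α·ΔT = 109.3×10³ MPa × 17.7×10⁻⁶ × 245.4 = 475 MPa (compressive).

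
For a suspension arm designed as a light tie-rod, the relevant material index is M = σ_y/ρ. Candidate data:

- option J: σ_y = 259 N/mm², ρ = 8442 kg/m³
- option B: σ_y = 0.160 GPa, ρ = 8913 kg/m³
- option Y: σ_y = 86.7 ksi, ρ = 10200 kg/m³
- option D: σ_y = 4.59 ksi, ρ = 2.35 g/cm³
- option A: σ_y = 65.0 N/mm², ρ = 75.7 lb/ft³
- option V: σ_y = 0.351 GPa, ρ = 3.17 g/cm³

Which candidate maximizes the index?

Convert each candidate to consistent units, then evaluate M:
  option J: σ_y = 259.0 MPa, ρ = 8442 kg/m³
  option B: σ_y = 160.0 MPa, ρ = 8913 kg/m³
  option Y: σ_y = 597.8 MPa, ρ = 10200 kg/m³
  option D: σ_y = 31.65 MPa, ρ = 2350 kg/m³
  option A: σ_y = 65.00 MPa, ρ = 1213 kg/m³
  option V: σ_y = 351.0 MPa, ρ = 3170 kg/m³
  option V: M = 111 kN·m/kg
  option Y: M = 58.6 kN·m/kg
  option A: M = 53.6 kN·m/kg
  option J: M = 30.7 kN·m/kg
  option B: M = 18.0 kN·m/kg
  option D: M = 13.5 kN·m/kg
Option V has the largest M.

option V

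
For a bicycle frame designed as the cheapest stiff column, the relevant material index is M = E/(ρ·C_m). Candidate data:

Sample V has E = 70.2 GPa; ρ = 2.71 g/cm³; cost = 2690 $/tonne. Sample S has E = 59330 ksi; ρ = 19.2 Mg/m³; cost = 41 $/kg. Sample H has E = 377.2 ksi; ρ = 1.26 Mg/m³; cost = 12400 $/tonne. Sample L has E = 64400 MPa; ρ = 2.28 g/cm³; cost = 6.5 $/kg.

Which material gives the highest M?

sample V

Putting every candidate on a common basis:
  sample V: E = 70.20 GPa, ρ = 2710 kg/m³, cost = 2.690 $/kg
  sample S: E = 409.1 GPa, ρ = 19200 kg/m³, cost = 41.00 $/kg
  sample H: E = 2.601 GPa, ρ = 1260 kg/m³, cost = 12.40 $/kg
  sample L: E = 64.40 GPa, ρ = 2280 kg/m³, cost = 6.500 $/kg
  sample V: M = 9.63 MN·m per $
  sample L: M = 4.35 MN·m per $
  sample S: M = 0.520 MN·m per $
  sample H: M = 0.166 MN·m per $
Sample V has the largest M.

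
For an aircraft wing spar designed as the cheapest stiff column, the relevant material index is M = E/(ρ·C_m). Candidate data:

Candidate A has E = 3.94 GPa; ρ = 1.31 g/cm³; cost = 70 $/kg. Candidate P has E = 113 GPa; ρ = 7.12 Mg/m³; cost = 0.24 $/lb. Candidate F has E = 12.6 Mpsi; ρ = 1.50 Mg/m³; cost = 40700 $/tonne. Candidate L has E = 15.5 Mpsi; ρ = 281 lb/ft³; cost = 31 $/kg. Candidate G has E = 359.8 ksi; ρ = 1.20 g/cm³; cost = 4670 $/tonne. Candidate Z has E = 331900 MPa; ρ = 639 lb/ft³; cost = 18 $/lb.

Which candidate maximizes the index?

Putting every candidate on a common basis:
  candidate A: E = 3.940 GPa, ρ = 1310 kg/m³, cost = 70.00 $/kg
  candidate P: E = 113.0 GPa, ρ = 7120 kg/m³, cost = 0.5291 $/kg
  candidate F: E = 86.87 GPa, ρ = 1500 kg/m³, cost = 40.70 $/kg
  candidate L: E = 106.9 GPa, ρ = 4501 kg/m³, cost = 31.00 $/kg
  candidate G: E = 2.481 GPa, ρ = 1200 kg/m³, cost = 4.670 $/kg
  candidate Z: E = 331.9 GPa, ρ = 10240 kg/m³, cost = 39.68 $/kg
  candidate P: M = 30.0 MN·m per $
  candidate F: M = 1.42 MN·m per $
  candidate Z: M = 0.817 MN·m per $
  candidate L: M = 0.766 MN·m per $
  candidate G: M = 0.443 MN·m per $
  candidate A: M = 0.0430 MN·m per $
The maximum is for candidate P.

candidate P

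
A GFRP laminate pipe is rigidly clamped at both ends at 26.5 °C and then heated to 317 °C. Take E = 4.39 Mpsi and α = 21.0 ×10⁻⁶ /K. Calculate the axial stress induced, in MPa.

E = 4.39 Mpsi = 30.27 GPa.
ΔT = 290.5 K. Constrained thermal stress σ = E·α·ΔT = 30.27×10³ MPa × 21.0×10⁻⁶ × 290.5 = 185 MPa (compressive).

185 MPa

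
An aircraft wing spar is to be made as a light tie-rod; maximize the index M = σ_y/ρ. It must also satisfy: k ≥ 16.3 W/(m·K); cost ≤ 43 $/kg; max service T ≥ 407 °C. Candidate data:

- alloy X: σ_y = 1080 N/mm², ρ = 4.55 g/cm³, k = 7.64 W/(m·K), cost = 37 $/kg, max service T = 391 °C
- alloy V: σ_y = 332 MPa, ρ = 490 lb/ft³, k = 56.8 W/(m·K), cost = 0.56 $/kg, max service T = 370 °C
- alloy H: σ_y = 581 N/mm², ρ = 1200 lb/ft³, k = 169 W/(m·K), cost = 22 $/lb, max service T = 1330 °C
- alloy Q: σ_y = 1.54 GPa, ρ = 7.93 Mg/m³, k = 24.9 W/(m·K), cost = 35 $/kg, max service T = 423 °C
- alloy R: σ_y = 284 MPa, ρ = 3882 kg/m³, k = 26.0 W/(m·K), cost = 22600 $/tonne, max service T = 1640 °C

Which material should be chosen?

alloy Q

Screen on constraints: k ≥ 16.3 W/(m·K); cost ≤ 43 $/kg; max service T ≥ 407 °C. Survivors: alloy Q, alloy R.
Normalizing units and computing the index:
  alloy Q: σ_y = 1540 MPa, ρ = 7930 kg/m³
  alloy R: σ_y = 284.0 MPa, ρ = 3882 kg/m³
  alloy Q: M = 194 kN·m/kg
  alloy R: M = 73.2 kN·m/kg
Highest index: alloy Q.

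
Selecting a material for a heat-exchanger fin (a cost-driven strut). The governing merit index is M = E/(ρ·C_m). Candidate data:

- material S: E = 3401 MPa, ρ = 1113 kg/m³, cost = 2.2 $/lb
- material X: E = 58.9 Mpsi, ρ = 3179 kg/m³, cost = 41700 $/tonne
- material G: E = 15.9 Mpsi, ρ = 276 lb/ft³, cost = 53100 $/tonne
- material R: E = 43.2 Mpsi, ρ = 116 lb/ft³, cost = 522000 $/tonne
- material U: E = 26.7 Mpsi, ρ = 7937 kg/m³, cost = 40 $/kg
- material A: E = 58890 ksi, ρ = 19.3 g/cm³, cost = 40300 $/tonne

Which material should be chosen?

In SI units:
  material S: E = 3.401 GPa, ρ = 1113 kg/m³, cost = 4.850 $/kg
  material X: E = 406.1 GPa, ρ = 3179 kg/m³, cost = 41.70 $/kg
  material G: E = 109.6 GPa, ρ = 4421 kg/m³, cost = 53.10 $/kg
  material R: E = 297.9 GPa, ρ = 1858 kg/m³, cost = 522.0 $/kg
  material U: E = 184.1 GPa, ρ = 7937 kg/m³, cost = 40.00 $/kg
  material A: E = 406.0 GPa, ρ = 19300 kg/m³, cost = 40.30 $/kg
  material X: M = 3.06 MN·m per $
  material S: M = 0.630 MN·m per $
  material U: M = 0.580 MN·m per $
  material A: M = 0.522 MN·m per $
  material G: M = 0.467 MN·m per $
  material R: M = 0.307 MN·m per $
Highest index: material X.

material X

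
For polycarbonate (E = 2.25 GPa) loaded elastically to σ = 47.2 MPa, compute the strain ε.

ε = σ/E = 47.2 / 2250 = 0.0210.

0.0210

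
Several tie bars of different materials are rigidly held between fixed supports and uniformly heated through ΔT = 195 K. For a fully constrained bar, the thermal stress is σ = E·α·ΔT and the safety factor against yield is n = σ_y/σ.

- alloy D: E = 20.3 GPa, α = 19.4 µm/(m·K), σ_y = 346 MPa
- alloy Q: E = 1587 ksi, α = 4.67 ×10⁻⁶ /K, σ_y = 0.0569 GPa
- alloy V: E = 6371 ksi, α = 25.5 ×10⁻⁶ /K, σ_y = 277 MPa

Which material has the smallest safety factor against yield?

alloy V

Converting E to GPa, α to ×10⁻⁶/K, σ_y to MPa, then σ and n for each:
  alloy D: E = 20.30, α = 19.4, σ_y = 346.0 → σ = 76.8 MPa, n = 4.51
  alloy Q: E = 10.94, α = 4.67, σ_y = 56.90 → σ = 9.96 MPa, n = 5.71
  alloy V: E = 43.93, α = 25.5, σ_y = 277.0 → σ = 218 MPa, n = 1.27
Smallest n: alloy V with n = 1.27.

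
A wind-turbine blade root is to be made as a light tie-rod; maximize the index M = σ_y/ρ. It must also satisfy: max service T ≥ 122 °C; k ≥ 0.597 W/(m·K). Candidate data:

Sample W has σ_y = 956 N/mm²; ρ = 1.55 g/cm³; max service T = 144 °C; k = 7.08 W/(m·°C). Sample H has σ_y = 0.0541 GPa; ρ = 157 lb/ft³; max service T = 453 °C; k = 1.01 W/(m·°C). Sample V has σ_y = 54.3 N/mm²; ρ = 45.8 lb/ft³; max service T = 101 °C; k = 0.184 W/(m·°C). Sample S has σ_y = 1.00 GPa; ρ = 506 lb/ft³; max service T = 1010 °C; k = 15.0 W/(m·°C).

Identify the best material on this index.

sample W

Screen on constraints: max service T ≥ 122 °C; k ≥ 0.597 W/(m·K). Survivors: sample W, sample H, sample S.
Putting every candidate on a common basis:
  sample W: σ_y = 956.0 MPa, ρ = 1550 kg/m³
  sample H: σ_y = 54.10 MPa, ρ = 2515 kg/m³
  sample S: σ_y = 1000 MPa, ρ = 8105 kg/m³
  sample W: M = 617 kN·m/kg
  sample S: M = 123 kN·m/kg
  sample H: M = 21.5 kN·m/kg
Highest index: sample W.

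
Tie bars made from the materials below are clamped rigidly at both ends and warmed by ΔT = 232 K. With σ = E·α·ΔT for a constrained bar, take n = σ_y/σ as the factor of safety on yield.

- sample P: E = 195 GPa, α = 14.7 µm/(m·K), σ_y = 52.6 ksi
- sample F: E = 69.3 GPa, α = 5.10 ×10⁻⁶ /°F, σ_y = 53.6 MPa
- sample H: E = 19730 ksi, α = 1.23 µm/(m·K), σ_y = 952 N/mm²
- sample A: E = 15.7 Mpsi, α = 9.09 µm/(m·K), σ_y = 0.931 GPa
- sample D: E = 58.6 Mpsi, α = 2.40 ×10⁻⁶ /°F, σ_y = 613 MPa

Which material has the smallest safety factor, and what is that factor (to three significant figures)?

In consistent units (E in GPa, α in ×10⁻⁶/K, σ_y in MPa):
  sample P: E = 195.0, α = 14.7, σ_y = 362.7 → σ = 665 MPa, n = 0.545
  sample F: E = 69.30, α = 9.18, σ_y = 53.60 → σ = 148 MPa, n = 0.363
  sample H: E = 136.0, α = 1.23, σ_y = 952.0 → σ = 38.8 MPa, n = 24.5
  sample A: E = 108.2, α = 9.09, σ_y = 931.0 → σ = 228 MPa, n = 4.08
  sample D: E = 404.0, α = 4.32, σ_y = 613.0 → σ = 405 MPa, n = 1.51
The minimum is sample F at n = 0.363.

sample F, n = 0.363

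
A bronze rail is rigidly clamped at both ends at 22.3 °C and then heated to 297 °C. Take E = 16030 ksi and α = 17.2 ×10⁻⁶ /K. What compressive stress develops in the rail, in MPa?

522 MPa

E = 16030 ksi = 110.5 GPa.
ΔT = 274.7 K. Constrained thermal stress σ = E·α·ΔT = 110.5×10³ MPa × 17.2×10⁻⁶ × 274.7 = 522 MPa (compressive).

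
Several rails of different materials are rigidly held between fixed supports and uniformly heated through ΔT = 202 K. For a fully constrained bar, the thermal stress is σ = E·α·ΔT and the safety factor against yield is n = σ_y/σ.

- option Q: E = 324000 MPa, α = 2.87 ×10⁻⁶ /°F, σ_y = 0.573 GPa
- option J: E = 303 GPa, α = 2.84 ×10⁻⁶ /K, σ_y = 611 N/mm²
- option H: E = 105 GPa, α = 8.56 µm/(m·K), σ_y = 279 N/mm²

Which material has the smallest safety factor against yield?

option H

In consistent units (E in GPa, α in ×10⁻⁶/K, σ_y in MPa):
  option Q: E = 324.0, α = 5.17, σ_y = 573.0 → σ = 338 MPa, n = 1.69
  option J: E = 303.0, α = 2.84, σ_y = 611.0 → σ = 174 MPa, n = 3.52
  option H: E = 105.0, α = 8.56, σ_y = 279.0 → σ = 182 MPa, n = 1.54
Smallest n: option H with n = 1.54.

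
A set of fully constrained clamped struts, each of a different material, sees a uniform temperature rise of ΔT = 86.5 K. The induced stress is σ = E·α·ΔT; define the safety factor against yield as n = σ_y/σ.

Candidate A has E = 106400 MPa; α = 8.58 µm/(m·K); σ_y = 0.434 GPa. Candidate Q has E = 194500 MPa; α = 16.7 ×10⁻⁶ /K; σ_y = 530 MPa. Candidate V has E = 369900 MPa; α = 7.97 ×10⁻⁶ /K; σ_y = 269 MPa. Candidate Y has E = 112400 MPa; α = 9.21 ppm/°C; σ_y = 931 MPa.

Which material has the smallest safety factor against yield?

candidate V

Per material, after unit conversion:
  candidate A: E = 106.4, α = 8.58, σ_y = 434.0 → σ = 79.0 MPa, n = 5.50
  candidate Q: E = 194.5, α = 16.7, σ_y = 530.0 → σ = 281 MPa, n = 1.89
  candidate V: E = 369.9, α = 7.97, σ_y = 269.0 → σ = 255 MPa, n = 1.05
  candidate Y: E = 112.4, α = 9.21, σ_y = 931.0 → σ = 89.5 MPa, n = 10.4
Smallest n: candidate V with n = 1.05.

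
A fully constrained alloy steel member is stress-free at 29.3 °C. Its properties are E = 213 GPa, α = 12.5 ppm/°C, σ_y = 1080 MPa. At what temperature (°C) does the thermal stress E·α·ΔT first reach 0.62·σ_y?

E·α·ΔT = 669.6 MPa ⇒ ΔT = 669.6 / (213.0×10³ × 12.5×10⁻⁶) = 251.5 K.
T = 29.3 + 251.5 = 280.8 °C.

281 °C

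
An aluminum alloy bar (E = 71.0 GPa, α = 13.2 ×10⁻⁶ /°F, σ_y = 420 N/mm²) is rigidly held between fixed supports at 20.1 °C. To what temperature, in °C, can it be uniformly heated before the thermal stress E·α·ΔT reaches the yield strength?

α = 13.2×10⁻⁶/°F × 9/5 = 23.8×10⁻⁶/K.
σ_y = 420 N/mm² = 420.0 MPa.
E·α·ΔT = 420.0 MPa ⇒ ΔT = 420.0 / (71.00×10³ × 23.8×10⁻⁶) = 249.0 K.
T = 20.1 + 249.0 = 269.1 °C.

269 °C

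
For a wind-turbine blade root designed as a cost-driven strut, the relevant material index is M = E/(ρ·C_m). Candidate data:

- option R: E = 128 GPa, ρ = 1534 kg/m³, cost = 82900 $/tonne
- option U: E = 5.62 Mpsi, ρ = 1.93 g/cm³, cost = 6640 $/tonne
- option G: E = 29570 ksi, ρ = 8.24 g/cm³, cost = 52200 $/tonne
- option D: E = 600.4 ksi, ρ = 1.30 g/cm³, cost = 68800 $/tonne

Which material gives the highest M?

option U

Putting every candidate on a common basis:
  option R: E = 128.0 GPa, ρ = 1534 kg/m³, cost = 82.90 $/kg
  option U: E = 38.75 GPa, ρ = 1930 kg/m³, cost = 6.640 $/kg
  option G: E = 203.9 GPa, ρ = 8240 kg/m³, cost = 52.20 $/kg
  option D: E = 4.140 GPa, ρ = 1300 kg/m³, cost = 68.80 $/kg
  option U: M = 3.02 MN·m per $
  option R: M = 1.01 MN·m per $
  option G: M = 0.474 MN·m per $
  option D: M = 0.0463 MN·m per $
Option U ranks first.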